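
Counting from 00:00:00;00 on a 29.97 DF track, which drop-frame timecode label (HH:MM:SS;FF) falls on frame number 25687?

Each 10-minute DF block holds 10 × 60 × 30 − 9 × 2 = 17982 frames. 25687 ÷ 17982 → 1 full block, remainder 7705.
Within the partial block the first minute is 1800 frames and each further minute 1798, so 4 further minute boundaries passed. Total skipped labels = 18 × 1 + 2 × 4 = 26.
Non-drop label index = 25687 + 26 = 25713; at 30 labels/s that is 00:14:17:03, i.e. DF 00:14:17;03.

00:14:17;03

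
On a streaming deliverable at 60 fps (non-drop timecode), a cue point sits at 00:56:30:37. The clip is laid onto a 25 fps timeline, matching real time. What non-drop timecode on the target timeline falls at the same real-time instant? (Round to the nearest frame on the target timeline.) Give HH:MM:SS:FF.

Source frame index: (0×3600 + 56×60 + 30) × 60 + 37 = 203437.
Real time: 203437 / (60) = 203437/60 s.
Target frame: (203437/60) × (25) = 1017185/12 ≈ 84765.417 → 84765.
At 25 labels/s: frame 84765 → 00:56:30:15.

00:56:30:15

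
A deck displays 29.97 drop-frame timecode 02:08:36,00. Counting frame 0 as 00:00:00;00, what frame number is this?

Complete 10-minute blocks: 12, each 17982 frames → 215784.
Remaining 8 whole minutes in the current block: 1800 + 7 × 1798 = 14386 frames.
Within the current minute: 36 × 30 + 0 − 2 = 1078 (labels ;00/;01 skipped at this minute). Total = 215784 + 14386 + 1078 = 231248.

231248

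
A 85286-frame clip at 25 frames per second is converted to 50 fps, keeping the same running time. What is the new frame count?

Target frames = source frames × (target rate / source rate) = 85286 × (50)/(25) = 85286 × 2 = 170572.

170572 frames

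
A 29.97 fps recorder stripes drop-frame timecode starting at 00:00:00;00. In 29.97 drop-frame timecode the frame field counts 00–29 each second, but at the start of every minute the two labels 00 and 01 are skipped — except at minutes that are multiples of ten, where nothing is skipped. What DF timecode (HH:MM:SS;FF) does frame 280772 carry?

Ten DF minutes hold 17982 frames, so frame 280772 lies in block 15 (frames 269730–287711) with 11042 frames into that block.
The block's first minute is 1800 frames and the rest 1798 each; 11042 frames reaches minute 6, so 15 × 18 + 6 × 2 = 282 labels have been skipped so far.
Adding those back, label number 280772 + 282 = 281054 at 30 labels/s is 9368 s + 14 f = 2 h 36 min 8 s frame 14, i.e. 02:36:08;14.

02:36:08;14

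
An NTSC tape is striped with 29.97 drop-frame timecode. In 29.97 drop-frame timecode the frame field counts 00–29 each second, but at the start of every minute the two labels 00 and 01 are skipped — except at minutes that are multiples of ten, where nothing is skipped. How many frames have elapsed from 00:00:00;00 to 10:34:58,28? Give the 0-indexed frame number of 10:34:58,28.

1141826

As if non-drop at 30 labels/s: (10 × 3600 + 34 × 60 + 58) × 30 + 28 = 1142968.
Minute boundaries passed: 634; those not divisible by 10: 634 − 63 = 571; dropped labels = 2 × 571 = 1142.
Actual frame index = 1142968 − 1142 = 1141826.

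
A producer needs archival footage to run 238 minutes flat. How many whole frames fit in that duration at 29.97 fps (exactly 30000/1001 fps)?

427972 frames

238 min = 14280 s.
Frames = 14280 × 30000/1001 = 61200000/143 ≈ 427972.0280.
Complete frames: 427972.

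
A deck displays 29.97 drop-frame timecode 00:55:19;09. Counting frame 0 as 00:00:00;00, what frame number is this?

99479

As if non-drop at 30 labels/s: (0 × 3600 + 55 × 60 + 19) × 30 + 9 = 99579.
Minute boundaries passed: 55; those not divisible by 10: 55 − 5 = 50; dropped labels = 2 × 50 = 100.
Actual frame index = 99579 − 100 = 99479.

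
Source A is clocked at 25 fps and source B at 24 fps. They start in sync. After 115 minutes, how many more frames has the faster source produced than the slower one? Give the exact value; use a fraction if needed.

115 min = 6900 s.
A emits 25 × 6900 = 172500 frames; B emits 24 × 6900 = 165600.
Difference = 6900 frames; B is behind A.

6900 frames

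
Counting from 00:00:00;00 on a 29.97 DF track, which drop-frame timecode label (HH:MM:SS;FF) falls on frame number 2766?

00:01:32;08

Ten DF minutes hold 17982 frames, so frame 2766 lies in block 0 (frames 0–17981) with 2766 frames into that block.
The block's first minute is 1800 frames and the rest 1798 each; 2766 frames reaches minute 1, so 0 × 18 + 1 × 2 = 2 labels have been skipped so far.
Adding those back, label number 2766 + 2 = 2768 at 30 labels/s is 92 s + 8 f = 0 h 1 min 32 s frame 8, i.e. 00:01:32;08.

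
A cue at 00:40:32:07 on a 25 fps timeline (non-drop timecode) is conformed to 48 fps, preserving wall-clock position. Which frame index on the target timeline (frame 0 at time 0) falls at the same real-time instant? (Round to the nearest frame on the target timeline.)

frame 116749

Source frame index: (0×3600 + 40×60 + 32) × 25 + 7 = 60807.
Real time: 60807 / (25) = 60807/25 s.
Target frame: (60807/25) × (48) = 2918736/25 ≈ 116749.440 → 116749.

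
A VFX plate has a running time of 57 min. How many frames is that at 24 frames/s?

82080 frames

57 min = 3420 s.
Frames = 3420 × 24 = 82080.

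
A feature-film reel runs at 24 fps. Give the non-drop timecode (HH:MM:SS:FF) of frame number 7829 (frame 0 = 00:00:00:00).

00:05:26:05

7829 ÷ 24 = 326 full seconds, remainder 5 frames.
326 s = 0 h 5 min 26 s.
Timecode: 00:05:26:05.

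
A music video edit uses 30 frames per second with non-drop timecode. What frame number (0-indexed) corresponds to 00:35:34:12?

64032

Total seconds to the label: (0 × 3600 + 35 × 60 + 34) = 2134.
Frame index = 2134 × 30 + 12 = 64032.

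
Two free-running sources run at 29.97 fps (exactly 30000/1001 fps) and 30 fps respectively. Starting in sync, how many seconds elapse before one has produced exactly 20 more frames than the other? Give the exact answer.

The gap grows by |30 − 30000/1001| = 30/1001 frames per second.
Time for a 20-frame gap: 20 ÷ (30/1001) = 2002/3 s.

2002/3 seconds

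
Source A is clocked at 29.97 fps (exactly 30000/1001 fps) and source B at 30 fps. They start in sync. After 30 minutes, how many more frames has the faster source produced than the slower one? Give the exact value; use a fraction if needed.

54000/1001 frames

30 min = 1800 s.
A emits 30000/1001 × 1800 = 54000000/1001 frames; B emits 30 × 1800 = 54000.
Difference = 54000/1001 frames (≈ 53.9461); B is ahead of A.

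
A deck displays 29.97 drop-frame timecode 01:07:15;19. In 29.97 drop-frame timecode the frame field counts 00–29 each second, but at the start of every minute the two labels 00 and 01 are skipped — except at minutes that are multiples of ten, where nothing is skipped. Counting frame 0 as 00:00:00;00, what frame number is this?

Complete 10-minute blocks: 6, each 17982 frames → 107892.
Remaining 7 whole minutes in the current block: 1800 + 6 × 1798 = 12588 frames.
Within the current minute: 15 × 30 + 19 − 2 = 467 (labels ;00/;01 skipped at this minute). Total = 107892 + 12588 + 467 = 120947.

120947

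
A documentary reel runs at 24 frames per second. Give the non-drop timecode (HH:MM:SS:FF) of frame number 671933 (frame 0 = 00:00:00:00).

07:46:37:05

671933 ÷ 24 = 27997 full seconds, remainder 5 frames.
27997 s = 7 h 46 min 37 s.
Timecode: 07:46:37:05.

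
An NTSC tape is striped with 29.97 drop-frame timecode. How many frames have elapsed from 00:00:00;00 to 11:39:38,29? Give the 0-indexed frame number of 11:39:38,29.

1258109

As if non-drop at 30 labels/s: (11 × 3600 + 39 × 60 + 38) × 30 + 29 = 1259369.
Minute boundaries passed: 699; those not divisible by 10: 699 − 69 = 630; dropped labels = 2 × 630 = 1260.
Actual frame index = 1259369 − 1260 = 1258109.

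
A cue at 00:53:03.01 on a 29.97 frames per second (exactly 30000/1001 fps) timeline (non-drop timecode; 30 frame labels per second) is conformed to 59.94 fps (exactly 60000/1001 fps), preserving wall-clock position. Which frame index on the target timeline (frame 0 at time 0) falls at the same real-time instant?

Source frame index: (0×3600 + 53×60 + 3) × 30 + 1 = 95491.
Real time: 95491 / (30000/1001) = 95586491/30000 s.
Target frame: (95586491/30000) × (60000/1001) = 190982.

frame 190982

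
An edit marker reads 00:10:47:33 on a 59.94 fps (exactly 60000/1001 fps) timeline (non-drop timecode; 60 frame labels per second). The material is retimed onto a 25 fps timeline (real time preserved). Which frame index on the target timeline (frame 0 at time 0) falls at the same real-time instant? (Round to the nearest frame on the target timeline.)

frame 16205

Source frame index: (0×3600 + 10×60 + 47) × 60 + 33 = 38853.
Real time: 38853 / (60000/1001) = 12963951/20000 s.
Target frame: (12963951/20000) × (25) = 12963951/800 ≈ 16204.939 → 16205.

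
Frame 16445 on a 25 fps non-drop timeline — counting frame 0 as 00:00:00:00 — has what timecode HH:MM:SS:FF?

16445 ÷ 25 = 657 full seconds, remainder 20 frames.
657 s = 0 h 10 min 57 s.
Timecode: 00:10:57:20.

00:10:57:20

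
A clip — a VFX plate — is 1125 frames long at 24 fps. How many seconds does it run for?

46.875 seconds

Running time = 1125 / (24) = 46.875 s.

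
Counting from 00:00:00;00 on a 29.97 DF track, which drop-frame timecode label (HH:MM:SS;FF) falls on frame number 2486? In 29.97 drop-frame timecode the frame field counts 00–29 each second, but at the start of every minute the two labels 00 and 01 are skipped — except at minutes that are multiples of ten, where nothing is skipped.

00:01:22;28

Each 10-minute DF block holds 10 × 60 × 30 − 9 × 2 = 17982 frames. 2486 ÷ 17982 → 0 full blocks, remainder 2486.
Within the partial block the first minute is 1800 frames and each further minute 1798, so 1 further minute boundary passed. Total skipped labels = 18 × 0 + 2 × 1 = 2.
Non-drop label index = 2486 + 2 = 2488; at 30 labels/s that is 00:01:22:28, i.e. DF 00:01:22;28.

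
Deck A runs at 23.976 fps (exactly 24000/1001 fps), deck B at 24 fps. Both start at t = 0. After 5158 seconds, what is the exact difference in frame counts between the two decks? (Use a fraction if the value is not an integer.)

123792/1001 frames

A emits 24000/1001 × 5158 = 123792000/1001 frames; B emits 24 × 5158 = 123792.
Difference = 123792/1001 frames (≈ 123.6683); B is ahead of A.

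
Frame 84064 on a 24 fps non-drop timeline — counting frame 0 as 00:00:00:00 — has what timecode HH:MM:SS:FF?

00:58:22:16

84064 ÷ 24 = 3502 full seconds, remainder 16 frames.
3502 s = 0 h 58 min 22 s.
Timecode: 00:58:22:16.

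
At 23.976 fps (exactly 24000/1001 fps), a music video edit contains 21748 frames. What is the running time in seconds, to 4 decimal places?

Running time = 21748 × 1001/24000 = 5442437/6000 s ≈ 907.0728 s.

907.0728 seconds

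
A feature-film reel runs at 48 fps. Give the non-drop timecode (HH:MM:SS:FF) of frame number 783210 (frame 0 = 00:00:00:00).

783210 ÷ 48 = 16316 full seconds, remainder 42 frames.
16316 s = 4 h 31 min 56 s.
Timecode: 04:31:56:42.

04:31:56:42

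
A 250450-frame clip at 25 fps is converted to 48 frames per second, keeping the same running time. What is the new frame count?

480864 frames

Target frames = source frames × (target rate / source rate) = 250450 × (48)/(25) = 250450 × 48/25 = 480864.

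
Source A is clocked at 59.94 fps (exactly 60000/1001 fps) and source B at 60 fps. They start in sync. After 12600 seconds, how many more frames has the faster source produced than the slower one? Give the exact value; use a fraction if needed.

A emits 60000/1001 × 12600 = 108000000/143 frames; B emits 60 × 12600 = 756000.
Difference = 108000/143 frames (≈ 755.2448); B is ahead of A.

108000/143 frames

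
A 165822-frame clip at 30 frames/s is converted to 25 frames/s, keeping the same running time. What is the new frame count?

Target frames = source frames × (target rate / source rate) = 165822 × (25)/(30) = 165822 × 5/6 = 138185.

138185 frames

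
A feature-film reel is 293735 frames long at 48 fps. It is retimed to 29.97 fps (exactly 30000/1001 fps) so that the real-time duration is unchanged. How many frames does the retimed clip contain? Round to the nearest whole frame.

Frames at target rate = 293735 × (30000/1001) / (48) = 14121875/77 ≈ 183400.974.
Nearest whole frame: 183401.

183401 frames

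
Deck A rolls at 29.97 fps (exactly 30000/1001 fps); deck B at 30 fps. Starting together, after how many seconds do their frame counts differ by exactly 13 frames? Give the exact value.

13013/30 seconds

The gap grows by |30 − 30000/1001| = 30/1001 frames per second.
Time for a 13-frame gap: 13 ÷ (30/1001) = 13013/30 s.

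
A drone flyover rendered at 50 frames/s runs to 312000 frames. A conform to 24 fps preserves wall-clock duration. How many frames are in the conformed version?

149760 frames

Target frames = source frames × (target rate / source rate) = 312000 × (24)/(50) = 312000 × 12/25 = 149760.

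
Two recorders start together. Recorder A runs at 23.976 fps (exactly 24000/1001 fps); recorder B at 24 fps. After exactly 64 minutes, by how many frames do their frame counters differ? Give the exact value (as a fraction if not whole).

64 min = 3840 s.
A emits 24000/1001 × 3840 = 92160000/1001 frames; B emits 24 × 3840 = 92160.
Difference = 92160/1001 frames (≈ 92.0679); B is ahead of A.

92160/1001 frames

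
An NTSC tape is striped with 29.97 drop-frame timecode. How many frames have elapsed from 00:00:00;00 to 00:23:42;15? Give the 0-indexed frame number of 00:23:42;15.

42633

As if non-drop at 30 labels/s: (0 × 3600 + 23 × 60 + 42) × 30 + 15 = 42675.
Minute boundaries passed: 23; those not divisible by 10: 23 − 2 = 21; dropped labels = 2 × 21 = 42.
Actual frame index = 42675 − 42 = 42633.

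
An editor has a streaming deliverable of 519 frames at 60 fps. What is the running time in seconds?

Running time = 519 / (60) = 8.65 s.

8.65 seconds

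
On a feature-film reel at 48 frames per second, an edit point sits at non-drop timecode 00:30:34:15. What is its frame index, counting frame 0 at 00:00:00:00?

88047

Total seconds to the label: (0 × 3600 + 30 × 60 + 34) = 1834.
Frame index = 1834 × 48 + 15 = 88047.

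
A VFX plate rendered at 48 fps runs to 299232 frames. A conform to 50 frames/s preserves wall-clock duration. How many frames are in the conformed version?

Target frames = source frames × (target rate / source rate) = 299232 × (50)/(48) = 299232 × 25/24 = 311700.

311700 frames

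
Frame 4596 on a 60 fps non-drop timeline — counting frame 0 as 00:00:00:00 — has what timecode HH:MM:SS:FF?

00:01:16:36

4596 ÷ 60 = 76 full seconds, remainder 36 frames.
76 s = 0 h 1 min 16 s.
Timecode: 00:01:16:36.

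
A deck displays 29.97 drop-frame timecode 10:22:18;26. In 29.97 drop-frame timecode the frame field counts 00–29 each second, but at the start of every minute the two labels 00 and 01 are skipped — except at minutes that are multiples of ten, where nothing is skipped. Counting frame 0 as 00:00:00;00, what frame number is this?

1119046

Complete 10-minute blocks: 62, each 17982 frames → 1114884.
Remaining 2 whole minutes in the current block: 1800 + 1 × 1798 = 3598 frames.
Within the current minute: 18 × 30 + 26 − 2 = 564 (labels ;00/;01 skipped at this minute). Total = 1114884 + 3598 + 564 = 1119046.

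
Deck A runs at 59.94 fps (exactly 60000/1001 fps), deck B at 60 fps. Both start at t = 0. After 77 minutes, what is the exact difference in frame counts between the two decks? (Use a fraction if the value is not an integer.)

3600/13 frames

77 min = 4620 s.
A emits 60000/1001 × 4620 = 3600000/13 frames; B emits 60 × 4620 = 277200.
Difference = 3600/13 frames (≈ 276.9231); B is ahead of A.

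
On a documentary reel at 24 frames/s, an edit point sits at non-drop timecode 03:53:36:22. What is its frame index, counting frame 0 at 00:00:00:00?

336406

Total seconds to the label: (3 × 3600 + 53 × 60 + 36) = 14016.
Frame index = 14016 × 24 + 22 = 336406.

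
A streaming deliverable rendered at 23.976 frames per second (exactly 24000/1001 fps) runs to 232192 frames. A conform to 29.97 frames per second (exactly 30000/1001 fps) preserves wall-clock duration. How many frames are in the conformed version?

Target frames = source frames × (target rate / source rate) = 232192 × (30000/1001)/(24000/1001) = 232192 × 5/4 = 290240.

290240 frames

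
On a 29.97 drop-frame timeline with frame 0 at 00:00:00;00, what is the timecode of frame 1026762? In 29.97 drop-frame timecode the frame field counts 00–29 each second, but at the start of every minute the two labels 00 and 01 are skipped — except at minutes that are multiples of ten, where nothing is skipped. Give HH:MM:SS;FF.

Each 10-minute DF block holds 10 × 60 × 30 − 9 × 2 = 17982 frames. 1026762 ÷ 17982 → 57 full blocks, remainder 1788.
Within the partial block the first minute is 1800 frames and each further minute 1798, so 0 further minute boundaries passed. Total skipped labels = 18 × 57 + 2 × 0 = 1026.
Non-drop label index = 1026762 + 1026 = 1027788; at 30 labels/s that is 09:30:59:18, i.e. DF 09:30:59;18.

09:30:59;18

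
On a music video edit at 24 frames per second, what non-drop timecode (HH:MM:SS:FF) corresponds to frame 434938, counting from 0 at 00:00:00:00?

05:02:02:10

434938 ÷ 24 = 18122 full seconds, remainder 10 frames.
18122 s = 5 h 2 min 2 s.
Timecode: 05:02:02:10.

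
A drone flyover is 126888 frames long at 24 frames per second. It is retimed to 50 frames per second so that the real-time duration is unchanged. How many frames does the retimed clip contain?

Target frames = source frames × (target rate / source rate) = 126888 × (50)/(24) = 126888 × 25/12 = 264350.

264350 frames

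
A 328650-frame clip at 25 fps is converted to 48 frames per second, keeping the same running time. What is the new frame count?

Target frames = source frames × (target rate / source rate) = 328650 × (48)/(25) = 328650 × 48/25 = 631008.

631008 frames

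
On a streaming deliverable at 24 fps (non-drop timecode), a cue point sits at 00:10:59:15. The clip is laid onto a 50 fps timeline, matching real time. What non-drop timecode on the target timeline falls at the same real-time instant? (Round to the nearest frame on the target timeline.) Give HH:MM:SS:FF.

00:10:59:31

Source frame index: (0×3600 + 10×60 + 59) × 24 + 15 = 15831.
Real time: 15831 / (24) = 5277/8 s.
Target frame: (5277/8) × (50) = 131925/4 ≈ 32981.250 → 32981.
At 50 labels/s: frame 32981 → 00:10:59:31.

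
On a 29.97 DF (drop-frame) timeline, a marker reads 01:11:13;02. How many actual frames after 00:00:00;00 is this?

Complete 10-minute blocks: 7, each 17982 frames → 125874.
Remaining 1 whole minute in the current block: 1800 + 0 × 1798 = 1800 frames.
Within the current minute: 13 × 30 + 2 − 2 = 390 (labels ;00/;01 skipped at this minute). Total = 125874 + 1800 + 390 = 128064.

128064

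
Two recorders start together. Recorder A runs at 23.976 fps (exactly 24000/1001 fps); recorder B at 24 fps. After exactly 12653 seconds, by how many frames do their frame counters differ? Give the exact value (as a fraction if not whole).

303672/1001 frames

A emits 24000/1001 × 12653 = 303672000/1001 frames; B emits 24 × 12653 = 303672.
Difference = 303672/1001 frames (≈ 303.3686); B is ahead of A.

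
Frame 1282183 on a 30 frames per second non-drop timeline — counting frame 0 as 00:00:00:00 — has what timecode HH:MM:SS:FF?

11:52:19:13

1282183 ÷ 30 = 42739 full seconds, remainder 13 frames.
42739 s = 11 h 52 min 19 s.
Timecode: 11:52:19:13.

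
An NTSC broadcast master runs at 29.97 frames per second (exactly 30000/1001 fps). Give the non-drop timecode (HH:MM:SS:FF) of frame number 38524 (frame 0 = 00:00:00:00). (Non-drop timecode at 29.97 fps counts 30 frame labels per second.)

00:21:24:04

38524 ÷ 30 = 1284 full seconds, remainder 4 frames.
1284 s = 0 h 21 min 24 s.
Timecode: 00:21:24:04.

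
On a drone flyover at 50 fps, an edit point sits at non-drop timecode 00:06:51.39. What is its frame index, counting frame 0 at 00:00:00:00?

Total seconds to the label: (0 × 3600 + 6 × 60 + 51) = 411.
Frame index = 411 × 50 + 39 = 20589.

20589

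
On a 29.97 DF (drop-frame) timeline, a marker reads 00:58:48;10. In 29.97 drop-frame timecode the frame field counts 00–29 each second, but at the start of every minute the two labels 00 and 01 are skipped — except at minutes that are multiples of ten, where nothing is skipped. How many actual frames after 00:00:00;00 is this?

As if non-drop at 30 labels/s: (0 × 3600 + 58 × 60 + 48) × 30 + 10 = 105850.
Minute boundaries passed: 58; those not divisible by 10: 58 − 5 = 53; dropped labels = 2 × 53 = 106.
Actual frame index = 105850 − 106 = 105744.

105744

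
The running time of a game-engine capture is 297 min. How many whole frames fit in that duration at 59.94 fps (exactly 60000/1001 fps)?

297 min = 17820 s.
Frames = 17820 × 60000/1001 = 97200000/91 ≈ 1068131.8681.
Complete frames: 1068131.

1068131 frames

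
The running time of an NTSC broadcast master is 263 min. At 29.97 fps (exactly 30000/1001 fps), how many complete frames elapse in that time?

472927 frames

263 min = 15780 s.
Frames = 15780 × 30000/1001 = 473400000/1001 ≈ 472927.0729.
Complete frames: 472927.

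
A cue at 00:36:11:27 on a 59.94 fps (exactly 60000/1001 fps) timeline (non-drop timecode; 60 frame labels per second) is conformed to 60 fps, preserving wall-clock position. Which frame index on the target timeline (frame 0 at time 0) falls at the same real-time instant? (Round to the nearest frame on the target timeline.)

frame 130417

Source frame index: (0×3600 + 36×60 + 11) × 60 + 27 = 130287.
Real time: 130287 / (60000/1001) = 43472429/20000 s.
Target frame: (43472429/20000) × (60) = 130417287/1000 ≈ 130417.287 → 130417.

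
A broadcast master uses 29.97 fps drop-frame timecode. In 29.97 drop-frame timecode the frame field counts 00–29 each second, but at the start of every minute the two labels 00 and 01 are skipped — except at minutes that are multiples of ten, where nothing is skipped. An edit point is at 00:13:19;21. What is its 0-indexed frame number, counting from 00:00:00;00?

As if non-drop at 30 labels/s: (0 × 3600 + 13 × 60 + 19) × 30 + 21 = 23991.
Minute boundaries passed: 13; those not divisible by 10: 13 − 1 = 12; dropped labels = 2 × 12 = 24.
Actual frame index = 23991 − 24 = 23967.

23967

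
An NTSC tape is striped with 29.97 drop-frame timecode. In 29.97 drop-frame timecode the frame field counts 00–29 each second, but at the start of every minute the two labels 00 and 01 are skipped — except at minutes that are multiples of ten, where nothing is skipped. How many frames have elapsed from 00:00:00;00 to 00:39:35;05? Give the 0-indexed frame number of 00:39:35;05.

As if non-drop at 30 labels/s: (0 × 3600 + 39 × 60 + 35) × 30 + 5 = 71255.
Minute boundaries passed: 39; those not divisible by 10: 39 − 3 = 36; dropped labels = 2 × 36 = 72.
Actual frame index = 71255 − 72 = 71183.

71183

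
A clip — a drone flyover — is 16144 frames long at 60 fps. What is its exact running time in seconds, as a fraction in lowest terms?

4036/15 seconds

Running time = 16144 ÷ (60) = 16144 × 1/60 = 4036/15 s.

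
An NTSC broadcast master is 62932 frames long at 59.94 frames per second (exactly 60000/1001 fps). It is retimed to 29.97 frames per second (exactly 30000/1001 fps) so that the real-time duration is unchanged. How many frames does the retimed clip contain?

Target frames = source frames × (target rate / source rate) = 62932 × (30000/1001)/(60000/1001) = 62932 × 1/2 = 31466.

31466 frames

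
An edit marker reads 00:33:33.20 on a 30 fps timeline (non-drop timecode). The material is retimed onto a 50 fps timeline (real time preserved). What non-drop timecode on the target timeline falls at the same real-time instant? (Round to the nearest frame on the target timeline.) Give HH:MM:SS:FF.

00:33:33:33

Source frame index: (0×3600 + 33×60 + 33) × 30 + 20 = 60410.
Real time: 60410 / (30) = 6041/3 s.
Target frame: (6041/3) × (50) = 302050/3 ≈ 100683.333 → 100683.
At 50 labels/s: frame 100683 → 00:33:33:33.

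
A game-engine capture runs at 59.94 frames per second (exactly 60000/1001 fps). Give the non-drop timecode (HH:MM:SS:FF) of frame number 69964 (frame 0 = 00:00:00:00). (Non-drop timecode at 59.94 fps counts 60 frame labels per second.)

69964 ÷ 60 = 1166 full seconds, remainder 4 frames.
1166 s = 0 h 19 min 26 s.
Timecode: 00:19:26:04.

00:19:26:04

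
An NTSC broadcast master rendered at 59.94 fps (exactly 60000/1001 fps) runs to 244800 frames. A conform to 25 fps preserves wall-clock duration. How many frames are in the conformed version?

102102 frames

Target frames = source frames × (target rate / source rate) = 244800 × (25)/(60000/1001) = 244800 × 1001/2400 = 102102.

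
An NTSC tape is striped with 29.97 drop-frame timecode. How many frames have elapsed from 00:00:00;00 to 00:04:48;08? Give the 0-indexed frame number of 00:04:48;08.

As if non-drop at 30 labels/s: (0 × 3600 + 4 × 60 + 48) × 30 + 8 = 8648.
Minute boundaries passed: 4; those not divisible by 10: 4 − 0 = 4; dropped labels = 2 × 4 = 8.
Actual frame index = 8648 − 8 = 8640.

8640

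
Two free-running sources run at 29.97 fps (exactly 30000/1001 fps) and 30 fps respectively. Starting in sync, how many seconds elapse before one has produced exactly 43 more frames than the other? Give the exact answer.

The gap grows by |30 − 30000/1001| = 30/1001 frames per second.
Time for a 43-frame gap: 43 ÷ (30/1001) = 43043/30 s.

43043/30 seconds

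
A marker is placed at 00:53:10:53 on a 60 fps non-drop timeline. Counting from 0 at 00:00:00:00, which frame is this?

191453

Total seconds to the label: (0 × 3600 + 53 × 60 + 10) = 3190.
Frame index = 3190 × 60 + 53 = 191453.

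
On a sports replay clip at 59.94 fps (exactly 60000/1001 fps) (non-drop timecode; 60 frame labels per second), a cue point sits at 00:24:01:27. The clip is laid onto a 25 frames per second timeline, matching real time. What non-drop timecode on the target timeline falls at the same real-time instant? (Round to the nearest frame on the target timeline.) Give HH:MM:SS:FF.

Source frame index: (0×3600 + 24×60 + 1) × 60 + 27 = 86487.
Real time: 86487 / (60000/1001) = 28857829/20000 s.
Target frame: (28857829/20000) × (25) = 28857829/800 ≈ 36072.286 → 36072.
At 25 labels/s: frame 36072 → 00:24:02:22.

00:24:02:22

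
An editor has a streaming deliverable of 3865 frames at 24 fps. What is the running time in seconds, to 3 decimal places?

161.042 seconds

Running time = 3865 × 1/24 = 3865/24 s ≈ 161.042 s.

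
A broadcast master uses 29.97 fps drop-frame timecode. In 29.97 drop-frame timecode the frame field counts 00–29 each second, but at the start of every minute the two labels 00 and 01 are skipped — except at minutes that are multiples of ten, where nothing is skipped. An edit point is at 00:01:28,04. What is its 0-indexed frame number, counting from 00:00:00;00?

Complete 10-minute blocks: 0, each 17982 frames → 0.
Remaining 1 whole minute in the current block: 1800 + 0 × 1798 = 1800 frames.
Within the current minute: 28 × 30 + 4 − 2 = 842 (labels ;00/;01 skipped at this minute). Total = 0 + 1800 + 842 = 2642.

2642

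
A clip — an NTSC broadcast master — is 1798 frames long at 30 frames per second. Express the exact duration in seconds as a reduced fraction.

899/15 seconds

Running time = 1798 ÷ (30) = 1798 × 1/30 = 899/15 s.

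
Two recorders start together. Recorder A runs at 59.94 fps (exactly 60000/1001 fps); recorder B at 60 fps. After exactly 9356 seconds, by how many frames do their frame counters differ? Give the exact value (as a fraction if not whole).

A emits 60000/1001 × 9356 = 561360000/1001 frames; B emits 60 × 9356 = 561360.
Difference = 561360/1001 frames (≈ 560.7992); B is ahead of A.

561360/1001 frames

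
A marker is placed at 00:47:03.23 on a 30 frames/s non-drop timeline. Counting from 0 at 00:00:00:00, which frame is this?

Total seconds to the label: (0 × 3600 + 47 × 60 + 3) = 2823.
Frame index = 2823 × 30 + 23 = 84713.

84713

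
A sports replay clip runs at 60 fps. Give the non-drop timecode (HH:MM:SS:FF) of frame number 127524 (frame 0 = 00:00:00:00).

127524 ÷ 60 = 2125 full seconds, remainder 24 frames.
2125 s = 0 h 35 min 25 s.
Timecode: 00:35:25:24.

00:35:25:24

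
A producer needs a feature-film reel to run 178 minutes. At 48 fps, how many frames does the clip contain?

178 min = 10680 s.
Frames = 10680 × 48 = 512640.

512640 frames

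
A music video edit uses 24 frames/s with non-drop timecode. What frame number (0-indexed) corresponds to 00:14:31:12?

Total seconds to the label: (0 × 3600 + 14 × 60 + 31) = 871.
Frame index = 871 × 24 + 12 = 20916.

20916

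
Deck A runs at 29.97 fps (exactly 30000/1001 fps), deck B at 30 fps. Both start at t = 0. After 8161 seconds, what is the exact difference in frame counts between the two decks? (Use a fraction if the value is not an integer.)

244830/1001 frames

A emits 30000/1001 × 8161 = 244830000/1001 frames; B emits 30 × 8161 = 244830.
Difference = 244830/1001 frames (≈ 244.5854); B is ahead of A.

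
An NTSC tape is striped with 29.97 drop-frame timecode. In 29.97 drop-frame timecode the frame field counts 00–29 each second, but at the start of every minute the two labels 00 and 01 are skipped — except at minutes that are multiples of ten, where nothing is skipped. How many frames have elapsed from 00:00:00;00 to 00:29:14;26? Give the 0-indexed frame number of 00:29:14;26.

As if non-drop at 30 labels/s: (0 × 3600 + 29 × 60 + 14) × 30 + 26 = 52646.
Minute boundaries passed: 29; those not divisible by 10: 29 − 2 = 27; dropped labels = 2 × 27 = 54.
Actual frame index = 52646 − 54 = 52592.

52592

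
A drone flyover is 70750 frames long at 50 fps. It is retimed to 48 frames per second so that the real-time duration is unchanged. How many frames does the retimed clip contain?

Target frames = source frames × (target rate / source rate) = 70750 × (48)/(50) = 70750 × 24/25 = 67920.

67920 frames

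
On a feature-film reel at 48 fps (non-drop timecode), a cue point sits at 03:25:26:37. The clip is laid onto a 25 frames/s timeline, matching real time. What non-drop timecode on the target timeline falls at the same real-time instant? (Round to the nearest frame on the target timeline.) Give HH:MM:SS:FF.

Source frame index: (3×3600 + 25×60 + 26) × 48 + 37 = 591685.
Real time: 591685 / (48) = 591685/48 s.
Target frame: (591685/48) × (25) = 14792125/48 ≈ 308169.271 → 308169.
At 25 labels/s: frame 308169 → 03:25:26:19.

03:25:26:19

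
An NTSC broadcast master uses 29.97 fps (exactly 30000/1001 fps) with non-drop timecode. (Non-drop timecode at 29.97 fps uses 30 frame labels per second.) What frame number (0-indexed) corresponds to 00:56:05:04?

Total seconds to the label: (0 × 3600 + 56 × 60 + 5) = 3365.
Frame index = 3365 × 30 + 4 = 100954.

frame 100954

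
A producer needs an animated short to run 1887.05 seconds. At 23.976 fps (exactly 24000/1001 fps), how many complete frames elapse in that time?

45243 frames

Frames = 1887.05 × 24000/1001 = 4117200/91 ≈ 45243.9560.
Complete frames: 45243.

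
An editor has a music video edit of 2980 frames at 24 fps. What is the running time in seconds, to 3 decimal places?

Running time = 2980 × 1/24 = 745/6 s ≈ 124.167 s.

124.167 seconds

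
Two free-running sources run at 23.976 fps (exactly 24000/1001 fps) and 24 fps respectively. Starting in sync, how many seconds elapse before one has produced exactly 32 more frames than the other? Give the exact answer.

4004/3 seconds

The gap grows by |24 − 24000/1001| = 24/1001 frames per second.
Time for a 32-frame gap: 32 ÷ (24/1001) = 4004/3 s.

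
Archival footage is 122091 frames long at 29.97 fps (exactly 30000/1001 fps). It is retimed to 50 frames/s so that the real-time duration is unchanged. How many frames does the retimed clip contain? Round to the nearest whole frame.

203688 frames

Frames at target rate = 122091 × (50) / (30000/1001) = 40737697/200 ≈ 203688.485.
Nearest whole frame: 203688.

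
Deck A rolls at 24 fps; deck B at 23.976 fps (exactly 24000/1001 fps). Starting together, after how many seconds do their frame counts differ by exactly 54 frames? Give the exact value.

2252.25 seconds

The gap grows by |24000/1001 − 24| = 24/1001 frames per second.
Time for a 54-frame gap: 54 ÷ (24/1001) = 2252.25 s.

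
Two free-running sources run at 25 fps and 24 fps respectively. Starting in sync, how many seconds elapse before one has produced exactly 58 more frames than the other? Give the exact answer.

58 seconds

The gap grows by |24 − 25| = 1 frame per second.
Time for a 58-frame gap: 58 ÷ (1) = 58 s.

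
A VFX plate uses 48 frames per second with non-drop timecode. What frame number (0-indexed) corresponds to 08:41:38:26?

Total seconds to the label: (8 × 3600 + 41 × 60 + 38) = 31298.
Frame index = 31298 × 48 + 26 = 1502330.

1502330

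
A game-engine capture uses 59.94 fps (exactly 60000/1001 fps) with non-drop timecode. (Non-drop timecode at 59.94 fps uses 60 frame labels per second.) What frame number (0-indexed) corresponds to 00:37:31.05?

frame 135065

Total seconds to the label: (0 × 3600 + 37 × 60 + 31) = 2251.
Frame index = 2251 × 60 + 5 = 135065.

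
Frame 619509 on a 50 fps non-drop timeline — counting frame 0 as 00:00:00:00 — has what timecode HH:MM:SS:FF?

03:26:30:09

619509 ÷ 50 = 12390 full seconds, remainder 9 frames.
12390 s = 3 h 26 min 30 s.
Timecode: 03:26:30:09.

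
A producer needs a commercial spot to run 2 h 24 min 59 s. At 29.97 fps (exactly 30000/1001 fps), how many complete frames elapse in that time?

260709 frames

2 h 24 min 59 s = 8699 s.
Frames = 8699 × 30000/1001 = 260970000/1001 ≈ 260709.2907.
Complete frames: 260709.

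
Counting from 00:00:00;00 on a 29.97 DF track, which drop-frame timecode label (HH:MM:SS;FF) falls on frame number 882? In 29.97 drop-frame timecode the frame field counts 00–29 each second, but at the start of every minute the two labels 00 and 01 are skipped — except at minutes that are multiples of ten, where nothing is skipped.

Each 10-minute DF block holds 10 × 60 × 30 − 9 × 2 = 17982 frames. 882 ÷ 17982 → 0 full blocks, remainder 882.
Within the partial block the first minute is 1800 frames and each further minute 1798, so 0 further minute boundaries passed. Total skipped labels = 18 × 0 + 2 × 0 = 0.
Non-drop label index = 882 + 0 = 882; at 30 labels/s that is 00:00:29:12, i.e. DF 00:00:29;12.

00:00:29;12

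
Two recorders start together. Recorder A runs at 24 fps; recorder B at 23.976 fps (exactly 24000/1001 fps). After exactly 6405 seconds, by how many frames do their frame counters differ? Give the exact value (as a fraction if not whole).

21960/143 frames

A emits 24 × 6405 = 153720 frames; B emits 24000/1001 × 6405 = 21960000/143.
Difference = 21960/143 frames (≈ 153.5664); B is behind A.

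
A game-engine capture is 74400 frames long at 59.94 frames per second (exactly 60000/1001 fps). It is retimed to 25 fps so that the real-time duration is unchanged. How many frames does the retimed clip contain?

31031 frames

Target frames = source frames × (target rate / source rate) = 74400 × (25)/(60000/1001) = 74400 × 1001/2400 = 31031.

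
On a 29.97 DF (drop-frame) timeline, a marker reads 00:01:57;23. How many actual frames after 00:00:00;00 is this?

As if non-drop at 30 labels/s: (0 × 3600 + 1 × 60 + 57) × 30 + 23 = 3533.
Minute boundaries passed: 1; those not divisible by 10: 1 − 0 = 1; dropped labels = 2 × 1 = 2.
Actual frame index = 3533 − 2 = 3531.

3531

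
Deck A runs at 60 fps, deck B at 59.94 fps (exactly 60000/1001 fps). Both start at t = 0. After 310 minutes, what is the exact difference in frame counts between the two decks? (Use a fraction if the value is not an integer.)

310 min = 18600 s.
A emits 60 × 18600 = 1116000 frames; B emits 60000/1001 × 18600 = 1116000000/1001.
Difference = 1116000/1001 frames (≈ 1114.8851); B is behind A.

1116000/1001 frames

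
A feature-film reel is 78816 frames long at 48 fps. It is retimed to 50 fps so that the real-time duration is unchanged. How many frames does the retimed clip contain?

82100 frames

Target frames = source frames × (target rate / source rate) = 78816 × (50)/(48) = 78816 × 25/24 = 82100.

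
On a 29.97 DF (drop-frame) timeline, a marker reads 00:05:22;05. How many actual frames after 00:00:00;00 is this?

9655

As if non-drop at 30 labels/s: (0 × 3600 + 5 × 60 + 22) × 30 + 5 = 9665.
Minute boundaries passed: 5; those not divisible by 10: 5 − 0 = 5; dropped labels = 2 × 5 = 10.
Actual frame index = 9665 − 10 = 9655.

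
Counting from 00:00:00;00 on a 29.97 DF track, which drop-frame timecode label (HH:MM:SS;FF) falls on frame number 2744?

Ten DF minutes hold 17982 frames, so frame 2744 lies in block 0 (frames 0–17981) with 2744 frames into that block.
The block's first minute is 1800 frames and the rest 1798 each; 2744 frames reaches minute 1, so 0 × 18 + 1 × 2 = 2 labels have been skipped so far.
Adding those back, label number 2744 + 2 = 2746 at 30 labels/s is 91 s + 16 f = 0 h 1 min 31 s frame 16, i.e. 00:01:31;16.

00:01:31;16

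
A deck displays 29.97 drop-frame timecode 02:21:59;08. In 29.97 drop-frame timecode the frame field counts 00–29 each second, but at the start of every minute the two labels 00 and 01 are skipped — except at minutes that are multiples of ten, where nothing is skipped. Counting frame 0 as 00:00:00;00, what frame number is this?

255324

Complete 10-minute blocks: 14, each 17982 frames → 251748.
Remaining 1 whole minute in the current block: 1800 + 0 × 1798 = 1800 frames.
Within the current minute: 59 × 30 + 8 − 2 = 1776 (labels ;00/;01 skipped at this minute). Total = 251748 + 1800 + 1776 = 255324.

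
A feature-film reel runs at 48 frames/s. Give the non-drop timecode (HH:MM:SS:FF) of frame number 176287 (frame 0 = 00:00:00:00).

176287 ÷ 48 = 3672 full seconds, remainder 31 frames.
3672 s = 1 h 1 min 12 s.
Timecode: 01:01:12:31.

01:01:12:31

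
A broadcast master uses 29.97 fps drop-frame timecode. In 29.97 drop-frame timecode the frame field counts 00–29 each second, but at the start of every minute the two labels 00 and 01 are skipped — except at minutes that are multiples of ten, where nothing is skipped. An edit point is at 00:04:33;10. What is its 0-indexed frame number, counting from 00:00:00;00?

8192

Complete 10-minute blocks: 0, each 17982 frames → 0.
Remaining 4 whole minutes in the current block: 1800 + 3 × 1798 = 7194 frames.
Within the current minute: 33 × 30 + 10 − 2 = 998 (labels ;00/;01 skipped at this minute). Total = 0 + 7194 + 998 = 8192.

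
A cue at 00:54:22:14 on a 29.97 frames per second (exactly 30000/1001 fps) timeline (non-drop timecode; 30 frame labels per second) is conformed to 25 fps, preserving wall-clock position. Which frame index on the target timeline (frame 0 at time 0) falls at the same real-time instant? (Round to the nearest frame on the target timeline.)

Source frame index: (0×3600 + 54×60 + 22) × 30 + 14 = 97874.
Real time: 97874 / (30000/1001) = 48985937/15000 s.
Target frame: (48985937/15000) × (25) = 48985937/600 ≈ 81643.228 → 81643.

frame 81643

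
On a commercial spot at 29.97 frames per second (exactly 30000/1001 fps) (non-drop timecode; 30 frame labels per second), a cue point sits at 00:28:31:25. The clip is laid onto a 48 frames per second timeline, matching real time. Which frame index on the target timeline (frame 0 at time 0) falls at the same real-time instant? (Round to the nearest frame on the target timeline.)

frame 82250

Source frame index: (0×3600 + 28×60 + 31) × 30 + 25 = 51355.
Real time: 51355 / (30000/1001) = 10281271/6000 s.
Target frame: (10281271/6000) × (48) = 10281271/125 ≈ 82250.168 → 82250.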